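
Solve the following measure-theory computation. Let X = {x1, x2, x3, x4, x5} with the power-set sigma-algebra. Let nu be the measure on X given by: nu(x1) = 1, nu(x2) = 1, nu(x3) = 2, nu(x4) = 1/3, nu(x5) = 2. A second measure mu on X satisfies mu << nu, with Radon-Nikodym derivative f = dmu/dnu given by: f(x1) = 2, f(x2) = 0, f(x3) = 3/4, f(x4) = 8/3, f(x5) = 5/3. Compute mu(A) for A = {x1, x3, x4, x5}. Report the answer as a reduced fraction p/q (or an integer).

By the defining property of the Radon-Nikodym derivative, for every measurable set A,
  mu(A) = integral_A f dnu.
Since nu is a discrete measure concentrated on the atoms of X, the integral over A reduces to the sum
  mu(A) = sum_{x in A} f(x) * nu({x}).
Computing each term:
  x1: f(x1) * nu(x1) = 2 * 1 = 2.
  x3: f(x3) * nu(x3) = 3/4 * 2 = 3/2.
  x4: f(x4) * nu(x4) = 8/3 * 1/3 = 8/9.
  x5: f(x5) * nu(x5) = 5/3 * 2 = 10/3.
Summing: mu(A) = 2 + 3/2 + 8/9 + 10/3 = 139/18.

139/18


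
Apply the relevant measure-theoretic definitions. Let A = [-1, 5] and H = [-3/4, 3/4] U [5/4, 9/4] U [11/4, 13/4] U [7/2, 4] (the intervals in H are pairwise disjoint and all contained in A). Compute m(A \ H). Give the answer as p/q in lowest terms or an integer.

The ambient interval has length m(A) = 5 - (-1) = 6.
Since the holes are disjoint and sit inside A, by finite additivity
  m(H) = sum_i (b_i - a_i), and m(A \ H) = m(A) - m(H).
Computing the hole measures:
  m(H_1) = 3/4 - (-3/4) = 3/2.
  m(H_2) = 9/4 - 5/4 = 1.
  m(H_3) = 13/4 - 11/4 = 1/2.
  m(H_4) = 4 - 7/2 = 1/2.
Summed: m(H) = 3/2 + 1 + 1/2 + 1/2 = 7/2.
So m(A \ H) = 6 - 7/2 = 5/2.

5/2


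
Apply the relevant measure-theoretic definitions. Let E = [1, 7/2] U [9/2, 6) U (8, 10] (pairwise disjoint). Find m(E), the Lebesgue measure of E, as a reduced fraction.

For pairwise disjoint intervals, m(union_i I_i) = sum_i m(I_i),
and m is invariant under swapping open/closed endpoints (single points have measure 0).
So m(E) = sum_i (b_i - a_i).
  I_1 has length 7/2 - 1 = 5/2.
  I_2 has length 6 - 9/2 = 3/2.
  I_3 has length 10 - 8 = 2.
Summing:
  m(E) = 5/2 + 3/2 + 2 = 6.

6


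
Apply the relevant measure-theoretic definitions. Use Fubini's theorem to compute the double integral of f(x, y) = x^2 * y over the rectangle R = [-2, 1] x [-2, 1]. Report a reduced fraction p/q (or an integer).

f(x, y) is a tensor product of a function of x and a function of y, and both factors are bounded continuous (hence Lebesgue integrable) on the rectangle, so Fubini's theorem applies:
  integral_R f d(m x m) = (integral_a1^b1 x^2 dx) * (integral_a2^b2 y dy).
Inner integral in x: integral_{-2}^{1} x^2 dx = (1^3 - (-2)^3)/3
  = 3.
Inner integral in y: integral_{-2}^{1} y dy = (1^2 - (-2)^2)/2
  = -3/2.
Product: (3) * (-3/2) = -9/2.

-9/2


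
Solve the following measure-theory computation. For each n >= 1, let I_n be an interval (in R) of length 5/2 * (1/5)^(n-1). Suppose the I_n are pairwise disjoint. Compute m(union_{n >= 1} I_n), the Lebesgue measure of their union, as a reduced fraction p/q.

By countable additivity of the Lebesgue measure on pairwise disjoint measurable sets,
  m(union_{n >= 1} I_n) = sum_{n >= 1} m(I_n) = sum_{n >= 1} a * r^(n-1),
  with a = 5/2 and r = 1/5.
Since 0 < r = 1/5 < 1, the geometric series converges:
  sum_{n >= 1} a * r^(n-1) = a / (1 - r).
  = 5/2 / (1 - 1/5)
  = 5/2 / (4/5)
  = 25/8.

25/8


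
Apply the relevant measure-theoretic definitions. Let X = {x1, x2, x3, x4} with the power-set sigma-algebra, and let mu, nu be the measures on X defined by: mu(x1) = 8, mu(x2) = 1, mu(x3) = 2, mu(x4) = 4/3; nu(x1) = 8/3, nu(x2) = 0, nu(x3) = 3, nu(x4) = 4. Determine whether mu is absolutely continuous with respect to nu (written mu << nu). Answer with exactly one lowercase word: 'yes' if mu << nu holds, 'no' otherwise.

mu << nu means: every nu-null measurable set is also mu-null; equivalently, for every atom x, if nu({x}) = 0 then mu({x}) = 0.
Checking each atom:
  x1: nu = 8/3 > 0 -> no constraint.
  x2: nu = 0, mu = 1 > 0 -> violates mu << nu.
  x3: nu = 3 > 0 -> no constraint.
  x4: nu = 4 > 0 -> no constraint.
The atom(s) x2 violate the condition (nu = 0 but mu > 0). Therefore mu is NOT absolutely continuous w.r.t. nu.

no


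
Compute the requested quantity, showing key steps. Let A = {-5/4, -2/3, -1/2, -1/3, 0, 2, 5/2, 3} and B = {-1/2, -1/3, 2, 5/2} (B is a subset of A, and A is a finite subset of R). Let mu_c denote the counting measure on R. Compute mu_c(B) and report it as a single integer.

Counting measure assigns mu_c(E) = |E| (number of elements) when E is finite.
B has 4 element(s), so mu_c(B) = 4.

4


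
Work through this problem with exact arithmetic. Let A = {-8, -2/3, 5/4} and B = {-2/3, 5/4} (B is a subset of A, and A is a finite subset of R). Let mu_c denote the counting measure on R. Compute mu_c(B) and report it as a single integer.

Counting measure assigns mu_c(E) = |E| (number of elements) when E is finite.
B has 2 element(s), so mu_c(B) = 2.

2


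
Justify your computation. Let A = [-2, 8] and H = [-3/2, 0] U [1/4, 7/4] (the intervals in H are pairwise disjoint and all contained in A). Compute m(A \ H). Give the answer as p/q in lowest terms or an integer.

The ambient interval has length m(A) = 8 - (-2) = 10.
Since the holes are disjoint and sit inside A, by finite additivity
  m(H) = sum_i (b_i - a_i), and m(A \ H) = m(A) - m(H).
Computing the hole measures:
  m(H_1) = 0 - (-3/2) = 3/2.
  m(H_2) = 7/4 - 1/4 = 3/2.
Summed: m(H) = 3/2 + 3/2 = 3.
So m(A \ H) = 10 - 3 = 7.

7


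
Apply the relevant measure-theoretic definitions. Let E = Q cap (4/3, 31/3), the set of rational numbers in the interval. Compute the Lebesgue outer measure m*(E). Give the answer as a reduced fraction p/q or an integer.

E = Q cap (4/3, 31/3) is a subset of Q, which is countable. Enumerate Q = {q_1, q_2, ...}; for any eps > 0, cover q_k by the open interval (q_k - eps/2^(k+1), q_k + eps/2^(k+1)), of length eps/2^k. The total cover length is sum_{k>=1} eps/2^k = eps. Hence m*(E) <= m*(Q) <= eps for every eps > 0, and since outer measure is non-negative, m*(E) = 0.

0


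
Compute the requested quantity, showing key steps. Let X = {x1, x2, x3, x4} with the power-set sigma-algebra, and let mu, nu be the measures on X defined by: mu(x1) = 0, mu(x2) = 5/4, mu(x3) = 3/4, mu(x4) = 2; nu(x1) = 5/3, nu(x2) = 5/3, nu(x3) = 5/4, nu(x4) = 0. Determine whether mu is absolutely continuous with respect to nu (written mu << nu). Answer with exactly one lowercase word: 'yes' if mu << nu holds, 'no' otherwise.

mu << nu means: every nu-null measurable set is also mu-null; equivalently, for every atom x, if nu({x}) = 0 then mu({x}) = 0.
Checking each atom:
  x1: nu = 5/3 > 0 -> no constraint.
  x2: nu = 5/3 > 0 -> no constraint.
  x3: nu = 5/4 > 0 -> no constraint.
  x4: nu = 0, mu = 2 > 0 -> violates mu << nu.
The atom(s) x4 violate the condition (nu = 0 but mu > 0). Therefore mu is NOT absolutely continuous w.r.t. nu.

no


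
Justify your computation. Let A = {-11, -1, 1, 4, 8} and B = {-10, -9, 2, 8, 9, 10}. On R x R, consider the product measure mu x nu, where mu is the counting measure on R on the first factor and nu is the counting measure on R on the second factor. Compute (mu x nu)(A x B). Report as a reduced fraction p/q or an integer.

For a measurable rectangle A x B, the product measure satisfies
  (mu x nu)(A x B) = mu(A) * nu(B).
  mu(A) = 5.
  nu(B) = 6.
  (mu x nu)(A x B) = 5 * 6 = 30.

30


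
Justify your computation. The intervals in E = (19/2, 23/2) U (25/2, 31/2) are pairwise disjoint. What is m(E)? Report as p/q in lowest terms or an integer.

For pairwise disjoint intervals, m(union_i I_i) = sum_i m(I_i),
and m is invariant under swapping open/closed endpoints (single points have measure 0).
So m(E) = sum_i (b_i - a_i).
  I_1 has length 23/2 - 19/2 = 2.
  I_2 has length 31/2 - 25/2 = 3.
Summing:
  m(E) = 2 + 3 = 5.

5


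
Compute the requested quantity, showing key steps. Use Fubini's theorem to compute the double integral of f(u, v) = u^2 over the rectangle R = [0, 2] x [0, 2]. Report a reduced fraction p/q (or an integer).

f(u, v) is a tensor product of a function of u and a function of v, and both factors are bounded continuous (hence Lebesgue integrable) on the rectangle, so Fubini's theorem applies:
  integral_R f d(m x m) = (integral_a1^b1 u^2 du) * (integral_a2^b2 1 dv).
Inner integral in u: integral_{0}^{2} u^2 du = (2^3 - 0^3)/3
  = 8/3.
Inner integral in v: integral_{0}^{2} 1 dv = (2^1 - 0^1)/1
  = 2.
Product: (8/3) * (2) = 16/3.

16/3


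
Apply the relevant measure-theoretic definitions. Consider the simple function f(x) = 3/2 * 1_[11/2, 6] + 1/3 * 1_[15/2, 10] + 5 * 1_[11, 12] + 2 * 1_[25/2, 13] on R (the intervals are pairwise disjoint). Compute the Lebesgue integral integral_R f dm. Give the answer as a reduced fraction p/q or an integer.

For a simple function f = sum_i c_i * 1_{A_i} with disjoint A_i,
  integral f dm = sum_i c_i * m(A_i).
Lengths of the A_i:
  m(A_1) = 6 - 11/2 = 1/2.
  m(A_2) = 10 - 15/2 = 5/2.
  m(A_3) = 12 - 11 = 1.
  m(A_4) = 13 - 25/2 = 1/2.
Contributions c_i * m(A_i):
  (3/2) * (1/2) = 3/4.
  (1/3) * (5/2) = 5/6.
  (5) * (1) = 5.
  (2) * (1/2) = 1.
Total: 3/4 + 5/6 + 5 + 1 = 91/12.

91/12


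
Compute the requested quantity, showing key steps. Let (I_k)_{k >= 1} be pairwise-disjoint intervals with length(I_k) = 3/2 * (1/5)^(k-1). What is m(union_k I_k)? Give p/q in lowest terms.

By countable additivity of the Lebesgue measure on pairwise disjoint measurable sets,
  m(union_{k >= 1} I_k) = sum_{k >= 1} m(I_k) = sum_{k >= 1} a * r^(k-1),
  with a = 3/2 and r = 1/5.
Since 0 < r = 1/5 < 1, the geometric series converges:
  sum_{k >= 1} a * r^(k-1) = a / (1 - r).
  = 3/2 / (1 - 1/5)
  = 3/2 / (4/5)
  = 15/8.

15/8


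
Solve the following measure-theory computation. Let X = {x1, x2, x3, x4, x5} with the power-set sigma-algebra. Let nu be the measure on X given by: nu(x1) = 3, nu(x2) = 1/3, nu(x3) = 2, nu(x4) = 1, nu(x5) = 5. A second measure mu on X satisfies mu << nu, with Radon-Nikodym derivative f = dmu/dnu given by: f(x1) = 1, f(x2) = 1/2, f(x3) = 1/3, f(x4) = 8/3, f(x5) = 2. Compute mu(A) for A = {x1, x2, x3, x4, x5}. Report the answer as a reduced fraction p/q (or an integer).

By the defining property of the Radon-Nikodym derivative, for every measurable set A,
  mu(A) = integral_A f dnu.
Since nu is a discrete measure concentrated on the atoms of X, the integral over A reduces to the sum
  mu(A) = sum_{x in A} f(x) * nu({x}).
Computing each term:
  x1: f(x1) * nu(x1) = 1 * 3 = 3.
  x2: f(x2) * nu(x2) = 1/2 * 1/3 = 1/6.
  x3: f(x3) * nu(x3) = 1/3 * 2 = 2/3.
  x4: f(x4) * nu(x4) = 8/3 * 1 = 8/3.
  x5: f(x5) * nu(x5) = 2 * 5 = 10.
Summing: mu(A) = 3 + 1/6 + 2/3 + 8/3 + 10 = 33/2.

33/2


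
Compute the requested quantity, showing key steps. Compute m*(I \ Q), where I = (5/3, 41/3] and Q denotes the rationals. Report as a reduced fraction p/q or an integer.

The interval I = (5/3, 41/3] has m(I) = 41/3 - 5/3 = 12 (endpoints are measure-zero, so open/closed/half-open agree). Write I = (I cap Q) u (I \ Q). The rationals in I are countable, so m*(I cap Q) = 0 (cover each rational by intervals whose total length is arbitrarily small). By countable subadditivity m*(I) <= m*(I cap Q) + m*(I \ Q), hence m*(I \ Q) >= m(I) = 12. The reverse inequality m*(I \ Q) <= m*(I) = 12 is trivial since (I \ Q) is a subset of I. Therefore m*(I \ Q) = 12.

12


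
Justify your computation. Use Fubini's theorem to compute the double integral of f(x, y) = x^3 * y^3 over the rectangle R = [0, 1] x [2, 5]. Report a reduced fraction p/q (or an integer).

f(x, y) is a tensor product of a function of x and a function of y, and both factors are bounded continuous (hence Lebesgue integrable) on the rectangle, so Fubini's theorem applies:
  integral_R f d(m x m) = (integral_a1^b1 x^3 dx) * (integral_a2^b2 y^3 dy).
Inner integral in x: integral_{0}^{1} x^3 dx = (1^4 - 0^4)/4
  = 1/4.
Inner integral in y: integral_{2}^{5} y^3 dy = (5^4 - 2^4)/4
  = 609/4.
Product: (1/4) * (609/4) = 609/16.

609/16


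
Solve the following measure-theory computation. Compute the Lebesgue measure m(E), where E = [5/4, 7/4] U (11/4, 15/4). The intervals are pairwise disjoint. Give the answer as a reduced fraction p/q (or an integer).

For pairwise disjoint intervals, m(union_i I_i) = sum_i m(I_i),
and m is invariant under swapping open/closed endpoints (single points have measure 0).
So m(E) = sum_i (b_i - a_i).
  I_1 has length 7/4 - 5/4 = 1/2.
  I_2 has length 15/4 - 11/4 = 1.
Summing:
  m(E) = 1/2 + 1 = 3/2.

3/2


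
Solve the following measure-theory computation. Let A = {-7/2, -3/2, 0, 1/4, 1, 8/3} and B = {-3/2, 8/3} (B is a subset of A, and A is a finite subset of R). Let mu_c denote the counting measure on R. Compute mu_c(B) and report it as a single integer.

Counting measure assigns mu_c(E) = |E| (number of elements) when E is finite.
B has 2 element(s), so mu_c(B) = 2.

2


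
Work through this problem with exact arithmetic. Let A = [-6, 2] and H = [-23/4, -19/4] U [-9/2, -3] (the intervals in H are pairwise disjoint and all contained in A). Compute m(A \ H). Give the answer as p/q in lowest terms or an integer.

The ambient interval has length m(A) = 2 - (-6) = 8.
Since the holes are disjoint and sit inside A, by finite additivity
  m(H) = sum_i (b_i - a_i), and m(A \ H) = m(A) - m(H).
Computing the hole measures:
  m(H_1) = -19/4 - (-23/4) = 1.
  m(H_2) = -3 - (-9/2) = 3/2.
Summed: m(H) = 1 + 3/2 = 5/2.
So m(A \ H) = 8 - 5/2 = 11/2.

11/2


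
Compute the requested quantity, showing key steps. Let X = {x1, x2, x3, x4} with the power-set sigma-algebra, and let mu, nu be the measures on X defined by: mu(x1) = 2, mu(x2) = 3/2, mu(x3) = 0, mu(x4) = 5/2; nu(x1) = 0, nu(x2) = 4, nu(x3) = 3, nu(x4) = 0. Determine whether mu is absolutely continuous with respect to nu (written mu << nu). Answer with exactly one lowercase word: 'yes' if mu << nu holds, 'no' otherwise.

mu << nu means: every nu-null measurable set is also mu-null; equivalently, for every atom x, if nu({x}) = 0 then mu({x}) = 0.
Checking each atom:
  x1: nu = 0, mu = 2 > 0 -> violates mu << nu.
  x2: nu = 4 > 0 -> no constraint.
  x3: nu = 3 > 0 -> no constraint.
  x4: nu = 0, mu = 5/2 > 0 -> violates mu << nu.
The atom(s) x1, x4 violate the condition (nu = 0 but mu > 0). Therefore mu is NOT absolutely continuous w.r.t. nu.

no


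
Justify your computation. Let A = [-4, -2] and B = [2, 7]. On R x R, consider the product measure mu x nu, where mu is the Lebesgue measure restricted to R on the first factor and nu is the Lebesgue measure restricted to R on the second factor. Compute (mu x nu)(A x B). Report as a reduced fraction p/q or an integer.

For a measurable rectangle A x B, the product measure satisfies
  (mu x nu)(A x B) = mu(A) * nu(B).
  mu(A) = 2.
  nu(B) = 5.
  (mu x nu)(A x B) = 2 * 5 = 10.

10


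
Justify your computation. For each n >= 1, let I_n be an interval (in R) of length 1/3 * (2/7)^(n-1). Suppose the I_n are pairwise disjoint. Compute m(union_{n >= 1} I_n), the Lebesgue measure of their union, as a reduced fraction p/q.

By countable additivity of the Lebesgue measure on pairwise disjoint measurable sets,
  m(union_{n >= 1} I_n) = sum_{n >= 1} m(I_n) = sum_{n >= 1} a * r^(n-1),
  with a = 1/3 and r = 2/7.
Since 0 < r = 2/7 < 1, the geometric series converges:
  sum_{n >= 1} a * r^(n-1) = a / (1 - r).
  = 1/3 / (1 - 2/7)
  = 1/3 / (5/7)
  = 7/15.

7/15


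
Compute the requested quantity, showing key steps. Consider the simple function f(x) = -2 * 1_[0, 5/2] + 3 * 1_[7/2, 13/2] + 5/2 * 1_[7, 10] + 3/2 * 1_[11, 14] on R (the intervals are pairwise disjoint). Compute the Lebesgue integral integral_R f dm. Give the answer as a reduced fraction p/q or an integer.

For a simple function f = sum_i c_i * 1_{A_i} with disjoint A_i,
  integral f dm = sum_i c_i * m(A_i).
Lengths of the A_i:
  m(A_1) = 5/2 - 0 = 5/2.
  m(A_2) = 13/2 - 7/2 = 3.
  m(A_3) = 10 - 7 = 3.
  m(A_4) = 14 - 11 = 3.
Contributions c_i * m(A_i):
  (-2) * (5/2) = -5.
  (3) * (3) = 9.
  (5/2) * (3) = 15/2.
  (3/2) * (3) = 9/2.
Total: -5 + 9 + 15/2 + 9/2 = 16.

16


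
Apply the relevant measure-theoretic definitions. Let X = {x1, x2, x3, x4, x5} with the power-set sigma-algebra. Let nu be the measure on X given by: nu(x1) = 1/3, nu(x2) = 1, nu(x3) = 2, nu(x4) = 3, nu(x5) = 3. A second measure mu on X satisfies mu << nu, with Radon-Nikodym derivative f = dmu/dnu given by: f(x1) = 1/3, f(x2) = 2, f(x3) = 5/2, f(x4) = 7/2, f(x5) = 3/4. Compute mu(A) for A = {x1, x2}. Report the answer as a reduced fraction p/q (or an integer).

By the defining property of the Radon-Nikodym derivative, for every measurable set A,
  mu(A) = integral_A f dnu.
Since nu is a discrete measure concentrated on the atoms of X, the integral over A reduces to the sum
  mu(A) = sum_{x in A} f(x) * nu({x}).
Computing each term:
  x1: f(x1) * nu(x1) = 1/3 * 1/3 = 1/9.
  x2: f(x2) * nu(x2) = 2 * 1 = 2.
Summing: mu(A) = 1/9 + 2 = 19/9.

19/9


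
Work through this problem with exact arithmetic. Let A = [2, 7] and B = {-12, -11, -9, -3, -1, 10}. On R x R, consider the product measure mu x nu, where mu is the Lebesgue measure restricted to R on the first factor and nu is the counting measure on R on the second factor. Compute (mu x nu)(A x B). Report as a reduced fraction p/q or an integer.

For a measurable rectangle A x B, the product measure satisfies
  (mu x nu)(A x B) = mu(A) * nu(B).
  mu(A) = 5.
  nu(B) = 6.
  (mu x nu)(A x B) = 5 * 6 = 30.

30


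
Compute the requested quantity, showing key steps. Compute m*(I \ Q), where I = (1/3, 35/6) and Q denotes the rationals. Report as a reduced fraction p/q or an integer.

The interval I = (1/3, 35/6) has m(I) = 35/6 - 1/3 = 11/2 (endpoints are measure-zero, so open/closed/half-open agree). Write I = (I cap Q) u (I \ Q). The rationals in I are countable, so m*(I cap Q) = 0 (cover each rational by intervals whose total length is arbitrarily small). By countable subadditivity m*(I) <= m*(I cap Q) + m*(I \ Q), hence m*(I \ Q) >= m(I) = 11/2. The reverse inequality m*(I \ Q) <= m*(I) = 11/2 is trivial since (I \ Q) is a subset of I. Therefore m*(I \ Q) = 11/2.

11/2


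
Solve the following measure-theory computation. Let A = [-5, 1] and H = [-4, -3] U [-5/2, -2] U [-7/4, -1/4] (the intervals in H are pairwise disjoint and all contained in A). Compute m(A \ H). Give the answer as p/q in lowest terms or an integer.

The ambient interval has length m(A) = 1 - (-5) = 6.
Since the holes are disjoint and sit inside A, by finite additivity
  m(H) = sum_i (b_i - a_i), and m(A \ H) = m(A) - m(H).
Computing the hole measures:
  m(H_1) = -3 - (-4) = 1.
  m(H_2) = -2 - (-5/2) = 1/2.
  m(H_3) = -1/4 - (-7/4) = 3/2.
Summed: m(H) = 1 + 1/2 + 3/2 = 3.
So m(A \ H) = 6 - 3 = 3.

3


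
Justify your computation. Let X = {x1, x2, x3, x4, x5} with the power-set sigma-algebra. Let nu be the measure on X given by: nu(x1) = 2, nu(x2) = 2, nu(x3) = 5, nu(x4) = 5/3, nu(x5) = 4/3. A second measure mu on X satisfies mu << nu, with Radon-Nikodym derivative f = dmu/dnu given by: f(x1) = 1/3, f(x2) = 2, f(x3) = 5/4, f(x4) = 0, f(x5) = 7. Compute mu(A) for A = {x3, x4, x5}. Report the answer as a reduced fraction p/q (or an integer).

By the defining property of the Radon-Nikodym derivative, for every measurable set A,
  mu(A) = integral_A f dnu.
Since nu is a discrete measure concentrated on the atoms of X, the integral over A reduces to the sum
  mu(A) = sum_{x in A} f(x) * nu({x}).
Computing each term:
  x3: f(x3) * nu(x3) = 5/4 * 5 = 25/4.
  x4: f(x4) * nu(x4) = 0 * 5/3 = 0.
  x5: f(x5) * nu(x5) = 7 * 4/3 = 28/3.
Summing: mu(A) = 25/4 + 0 + 28/3 = 187/12.

187/12


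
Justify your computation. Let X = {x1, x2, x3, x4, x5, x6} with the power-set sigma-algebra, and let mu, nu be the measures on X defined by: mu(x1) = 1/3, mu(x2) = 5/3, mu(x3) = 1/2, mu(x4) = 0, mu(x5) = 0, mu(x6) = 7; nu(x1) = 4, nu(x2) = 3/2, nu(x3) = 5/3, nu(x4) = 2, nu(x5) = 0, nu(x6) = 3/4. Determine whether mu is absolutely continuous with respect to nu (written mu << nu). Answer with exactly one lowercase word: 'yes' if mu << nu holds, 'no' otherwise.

mu << nu means: every nu-null measurable set is also mu-null; equivalently, for every atom x, if nu({x}) = 0 then mu({x}) = 0.
Checking each atom:
  x1: nu = 4 > 0 -> no constraint.
  x2: nu = 3/2 > 0 -> no constraint.
  x3: nu = 5/3 > 0 -> no constraint.
  x4: nu = 2 > 0 -> no constraint.
  x5: nu = 0, mu = 0 -> consistent with mu << nu.
  x6: nu = 3/4 > 0 -> no constraint.
No atom violates the condition. Therefore mu << nu.

yes


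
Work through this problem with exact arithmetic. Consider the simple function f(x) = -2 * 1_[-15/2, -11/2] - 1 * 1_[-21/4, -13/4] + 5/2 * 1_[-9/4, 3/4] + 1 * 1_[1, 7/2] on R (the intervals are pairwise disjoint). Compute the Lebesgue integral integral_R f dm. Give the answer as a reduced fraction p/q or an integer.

For a simple function f = sum_i c_i * 1_{A_i} with disjoint A_i,
  integral f dm = sum_i c_i * m(A_i).
Lengths of the A_i:
  m(A_1) = -11/2 - (-15/2) = 2.
  m(A_2) = -13/4 - (-21/4) = 2.
  m(A_3) = 3/4 - (-9/4) = 3.
  m(A_4) = 7/2 - 1 = 5/2.
Contributions c_i * m(A_i):
  (-2) * (2) = -4.
  (-1) * (2) = -2.
  (5/2) * (3) = 15/2.
  (1) * (5/2) = 5/2.
Total: -4 - 2 + 15/2 + 5/2 = 4.

4


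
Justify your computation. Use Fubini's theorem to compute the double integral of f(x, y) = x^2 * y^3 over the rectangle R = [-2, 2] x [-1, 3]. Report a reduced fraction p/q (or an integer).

f(x, y) is a tensor product of a function of x and a function of y, and both factors are bounded continuous (hence Lebesgue integrable) on the rectangle, so Fubini's theorem applies:
  integral_R f d(m x m) = (integral_a1^b1 x^2 dx) * (integral_a2^b2 y^3 dy).
Inner integral in x: integral_{-2}^{2} x^2 dx = (2^3 - (-2)^3)/3
  = 16/3.
Inner integral in y: integral_{-1}^{3} y^3 dy = (3^4 - (-1)^4)/4
  = 20.
Product: (16/3) * (20) = 320/3.

320/3


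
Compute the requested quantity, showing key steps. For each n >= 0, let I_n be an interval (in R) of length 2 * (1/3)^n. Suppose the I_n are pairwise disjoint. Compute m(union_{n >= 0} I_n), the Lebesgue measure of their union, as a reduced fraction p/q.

By countable additivity of the Lebesgue measure on pairwise disjoint measurable sets,
  m(union_{n >= 0} I_n) = sum_{n >= 0} m(I_n) = sum_{n >= 0} a * r^n,
  with a = 2 and r = 1/3.
Since 0 < r = 1/3 < 1, the geometric series converges:
  sum_{n >= 0} a * r^n = a / (1 - r).
  = 2 / (1 - 1/3)
  = 2 / (2/3)
  = 3.

3


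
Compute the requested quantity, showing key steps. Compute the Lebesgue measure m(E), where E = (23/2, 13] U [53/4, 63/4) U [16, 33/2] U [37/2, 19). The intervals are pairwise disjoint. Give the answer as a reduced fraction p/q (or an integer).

For pairwise disjoint intervals, m(union_i I_i) = sum_i m(I_i),
and m is invariant under swapping open/closed endpoints (single points have measure 0).
So m(E) = sum_i (b_i - a_i).
  I_1 has length 13 - 23/2 = 3/2.
  I_2 has length 63/4 - 53/4 = 5/2.
  I_3 has length 33/2 - 16 = 1/2.
  I_4 has length 19 - 37/2 = 1/2.
Summing:
  m(E) = 3/2 + 5/2 + 1/2 + 1/2 = 5.

5


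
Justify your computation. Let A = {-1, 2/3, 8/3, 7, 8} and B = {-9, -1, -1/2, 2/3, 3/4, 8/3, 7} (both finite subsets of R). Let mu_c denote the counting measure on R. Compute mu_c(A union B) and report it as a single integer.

Counting measure on a finite set equals cardinality. By inclusion-exclusion, |A union B| = |A| + |B| - |A cap B|.
|A| = 5, |B| = 7, |A cap B| = 4.
So mu_c(A union B) = 5 + 7 - 4 = 8.

8


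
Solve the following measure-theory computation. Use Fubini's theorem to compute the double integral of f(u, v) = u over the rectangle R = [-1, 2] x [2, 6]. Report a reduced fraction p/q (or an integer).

f(u, v) is a tensor product of a function of u and a function of v, and both factors are bounded continuous (hence Lebesgue integrable) on the rectangle, so Fubini's theorem applies:
  integral_R f d(m x m) = (integral_a1^b1 u du) * (integral_a2^b2 1 dv).
Inner integral in u: integral_{-1}^{2} u du = (2^2 - (-1)^2)/2
  = 3/2.
Inner integral in v: integral_{2}^{6} 1 dv = (6^1 - 2^1)/1
  = 4.
Product: (3/2) * (4) = 6.

6


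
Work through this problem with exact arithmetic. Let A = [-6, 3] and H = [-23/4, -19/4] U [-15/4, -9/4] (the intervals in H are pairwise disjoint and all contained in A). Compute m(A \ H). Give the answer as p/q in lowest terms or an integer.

The ambient interval has length m(A) = 3 - (-6) = 9.
Since the holes are disjoint and sit inside A, by finite additivity
  m(H) = sum_i (b_i - a_i), and m(A \ H) = m(A) - m(H).
Computing the hole measures:
  m(H_1) = -19/4 - (-23/4) = 1.
  m(H_2) = -9/4 - (-15/4) = 3/2.
Summed: m(H) = 1 + 3/2 = 5/2.
So m(A \ H) = 9 - 5/2 = 13/2.

13/2


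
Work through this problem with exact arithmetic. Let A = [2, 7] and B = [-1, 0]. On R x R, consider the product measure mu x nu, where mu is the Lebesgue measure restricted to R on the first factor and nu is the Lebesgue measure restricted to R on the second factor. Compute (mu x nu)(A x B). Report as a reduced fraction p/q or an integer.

For a measurable rectangle A x B, the product measure satisfies
  (mu x nu)(A x B) = mu(A) * nu(B).
  mu(A) = 5.
  nu(B) = 1.
  (mu x nu)(A x B) = 5 * 1 = 5.

5


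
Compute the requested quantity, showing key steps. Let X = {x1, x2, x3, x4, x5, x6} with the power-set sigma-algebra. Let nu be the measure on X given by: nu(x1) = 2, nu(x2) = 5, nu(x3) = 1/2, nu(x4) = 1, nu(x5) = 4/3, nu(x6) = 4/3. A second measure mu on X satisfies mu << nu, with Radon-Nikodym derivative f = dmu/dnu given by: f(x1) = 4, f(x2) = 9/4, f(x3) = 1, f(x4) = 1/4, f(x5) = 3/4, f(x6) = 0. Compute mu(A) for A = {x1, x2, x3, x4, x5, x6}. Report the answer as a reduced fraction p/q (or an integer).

By the defining property of the Radon-Nikodym derivative, for every measurable set A,
  mu(A) = integral_A f dnu.
Since nu is a discrete measure concentrated on the atoms of X, the integral over A reduces to the sum
  mu(A) = sum_{x in A} f(x) * nu({x}).
Computing each term:
  x1: f(x1) * nu(x1) = 4 * 2 = 8.
  x2: f(x2) * nu(x2) = 9/4 * 5 = 45/4.
  x3: f(x3) * nu(x3) = 1 * 1/2 = 1/2.
  x4: f(x4) * nu(x4) = 1/4 * 1 = 1/4.
  x5: f(x5) * nu(x5) = 3/4 * 4/3 = 1.
  x6: f(x6) * nu(x6) = 0 * 4/3 = 0.
Summing: mu(A) = 8 + 45/4 + 1/2 + 1/4 + 1 + 0 = 21.

21


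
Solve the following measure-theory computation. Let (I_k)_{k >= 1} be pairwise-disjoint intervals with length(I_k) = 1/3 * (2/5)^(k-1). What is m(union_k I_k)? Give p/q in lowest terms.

By countable additivity of the Lebesgue measure on pairwise disjoint measurable sets,
  m(union_{k >= 1} I_k) = sum_{k >= 1} m(I_k) = sum_{k >= 1} a * r^(k-1),
  with a = 1/3 and r = 2/5.
Since 0 < r = 2/5 < 1, the geometric series converges:
  sum_{k >= 1} a * r^(k-1) = a / (1 - r).
  = 1/3 / (1 - 2/5)
  = 1/3 / (3/5)
  = 5/9.

5/9


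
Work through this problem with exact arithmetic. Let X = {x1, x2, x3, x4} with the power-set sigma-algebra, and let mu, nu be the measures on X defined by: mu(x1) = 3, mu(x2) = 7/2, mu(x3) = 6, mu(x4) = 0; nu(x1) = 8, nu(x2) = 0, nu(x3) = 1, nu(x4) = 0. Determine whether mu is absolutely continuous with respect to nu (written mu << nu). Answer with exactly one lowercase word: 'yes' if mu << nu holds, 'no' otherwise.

mu << nu means: every nu-null measurable set is also mu-null; equivalently, for every atom x, if nu({x}) = 0 then mu({x}) = 0.
Checking each atom:
  x1: nu = 8 > 0 -> no constraint.
  x2: nu = 0, mu = 7/2 > 0 -> violates mu << nu.
  x3: nu = 1 > 0 -> no constraint.
  x4: nu = 0, mu = 0 -> consistent with mu << nu.
The atom(s) x2 violate the condition (nu = 0 but mu > 0). Therefore mu is NOT absolutely continuous w.r.t. nu.

no


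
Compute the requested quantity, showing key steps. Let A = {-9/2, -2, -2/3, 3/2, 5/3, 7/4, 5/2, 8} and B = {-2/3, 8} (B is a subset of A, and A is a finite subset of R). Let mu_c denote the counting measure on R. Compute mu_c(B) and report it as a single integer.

Counting measure assigns mu_c(E) = |E| (number of elements) when E is finite.
B has 2 element(s), so mu_c(B) = 2.

2


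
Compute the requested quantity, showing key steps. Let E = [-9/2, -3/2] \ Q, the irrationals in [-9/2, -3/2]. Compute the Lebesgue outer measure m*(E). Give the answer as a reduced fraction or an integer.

The interval I = [-9/2, -3/2] has m(I) = -3/2 - (-9/2) = 3 (endpoints are measure-zero, so open/closed/half-open agree). Write I = (I cap Q) u (I \ Q). The rationals in I are countable, so m*(I cap Q) = 0 (cover each rational by intervals whose total length is arbitrarily small). By countable subadditivity m*(I) <= m*(I cap Q) + m*(I \ Q), hence m*(I \ Q) >= m(I) = 3. The reverse inequality m*(I \ Q) <= m*(I) = 3 is trivial since (I \ Q) is a subset of I. Therefore m*(I \ Q) = 3.

3


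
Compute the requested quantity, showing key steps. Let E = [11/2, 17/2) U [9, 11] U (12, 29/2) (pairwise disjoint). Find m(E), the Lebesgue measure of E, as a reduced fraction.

For pairwise disjoint intervals, m(union_i I_i) = sum_i m(I_i),
and m is invariant under swapping open/closed endpoints (single points have measure 0).
So m(E) = sum_i (b_i - a_i).
  I_1 has length 17/2 - 11/2 = 3.
  I_2 has length 11 - 9 = 2.
  I_3 has length 29/2 - 12 = 5/2.
Summing:
  m(E) = 3 + 2 + 5/2 = 15/2.

15/2


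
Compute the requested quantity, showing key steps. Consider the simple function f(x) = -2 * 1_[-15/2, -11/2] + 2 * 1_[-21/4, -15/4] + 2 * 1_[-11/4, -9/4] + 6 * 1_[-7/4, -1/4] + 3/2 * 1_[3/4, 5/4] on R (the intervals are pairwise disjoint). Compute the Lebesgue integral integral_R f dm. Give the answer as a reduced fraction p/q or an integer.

For a simple function f = sum_i c_i * 1_{A_i} with disjoint A_i,
  integral f dm = sum_i c_i * m(A_i).
Lengths of the A_i:
  m(A_1) = -11/2 - (-15/2) = 2.
  m(A_2) = -15/4 - (-21/4) = 3/2.
  m(A_3) = -9/4 - (-11/4) = 1/2.
  m(A_4) = -1/4 - (-7/4) = 3/2.
  m(A_5) = 5/4 - 3/4 = 1/2.
Contributions c_i * m(A_i):
  (-2) * (2) = -4.
  (2) * (3/2) = 3.
  (2) * (1/2) = 1.
  (6) * (3/2) = 9.
  (3/2) * (1/2) = 3/4.
Total: -4 + 3 + 1 + 9 + 3/4 = 39/4.

39/4


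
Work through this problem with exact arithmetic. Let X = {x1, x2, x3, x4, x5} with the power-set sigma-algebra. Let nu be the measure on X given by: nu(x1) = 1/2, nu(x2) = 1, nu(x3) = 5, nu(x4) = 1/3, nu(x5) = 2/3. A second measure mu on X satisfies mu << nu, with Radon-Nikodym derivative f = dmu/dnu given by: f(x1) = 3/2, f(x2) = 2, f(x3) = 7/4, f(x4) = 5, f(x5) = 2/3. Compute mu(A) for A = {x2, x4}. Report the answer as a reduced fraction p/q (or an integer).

By the defining property of the Radon-Nikodym derivative, for every measurable set A,
  mu(A) = integral_A f dnu.
Since nu is a discrete measure concentrated on the atoms of X, the integral over A reduces to the sum
  mu(A) = sum_{x in A} f(x) * nu({x}).
Computing each term:
  x2: f(x2) * nu(x2) = 2 * 1 = 2.
  x4: f(x4) * nu(x4) = 5 * 1/3 = 5/3.
Summing: mu(A) = 2 + 5/3 = 11/3.

11/3


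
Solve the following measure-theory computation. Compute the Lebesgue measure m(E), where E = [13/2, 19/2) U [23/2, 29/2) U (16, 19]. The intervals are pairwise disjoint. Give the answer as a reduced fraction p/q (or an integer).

For pairwise disjoint intervals, m(union_i I_i) = sum_i m(I_i),
and m is invariant under swapping open/closed endpoints (single points have measure 0).
So m(E) = sum_i (b_i - a_i).
  I_1 has length 19/2 - 13/2 = 3.
  I_2 has length 29/2 - 23/2 = 3.
  I_3 has length 19 - 16 = 3.
Summing:
  m(E) = 3 + 3 + 3 = 9.

9


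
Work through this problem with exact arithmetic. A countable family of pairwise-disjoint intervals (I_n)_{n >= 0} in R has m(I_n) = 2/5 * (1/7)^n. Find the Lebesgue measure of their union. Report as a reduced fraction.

By countable additivity of the Lebesgue measure on pairwise disjoint measurable sets,
  m(union_{n >= 0} I_n) = sum_{n >= 0} m(I_n) = sum_{n >= 0} a * r^n,
  with a = 2/5 and r = 1/7.
Since 0 < r = 1/7 < 1, the geometric series converges:
  sum_{n >= 0} a * r^n = a / (1 - r).
  = 2/5 / (1 - 1/7)
  = 2/5 / (6/7)
  = 7/15.

7/15


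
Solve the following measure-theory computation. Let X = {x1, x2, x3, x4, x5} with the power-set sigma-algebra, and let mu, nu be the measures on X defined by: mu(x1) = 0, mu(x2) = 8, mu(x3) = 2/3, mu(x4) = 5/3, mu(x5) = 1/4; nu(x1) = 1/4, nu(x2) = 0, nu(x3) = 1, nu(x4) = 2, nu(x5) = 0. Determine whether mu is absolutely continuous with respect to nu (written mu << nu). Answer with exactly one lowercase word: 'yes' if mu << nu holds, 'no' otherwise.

mu << nu means: every nu-null measurable set is also mu-null; equivalently, for every atom x, if nu({x}) = 0 then mu({x}) = 0.
Checking each atom:
  x1: nu = 1/4 > 0 -> no constraint.
  x2: nu = 0, mu = 8 > 0 -> violates mu << nu.
  x3: nu = 1 > 0 -> no constraint.
  x4: nu = 2 > 0 -> no constraint.
  x5: nu = 0, mu = 1/4 > 0 -> violates mu << nu.
The atom(s) x2, x5 violate the condition (nu = 0 but mu > 0). Therefore mu is NOT absolutely continuous w.r.t. nu.

no


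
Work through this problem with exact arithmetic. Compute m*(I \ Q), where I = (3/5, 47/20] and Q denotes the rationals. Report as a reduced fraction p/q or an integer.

The interval I = (3/5, 47/20] has m(I) = 47/20 - 3/5 = 7/4 (endpoints are measure-zero, so open/closed/half-open agree). Write I = (I cap Q) u (I \ Q). The rationals in I are countable, so m*(I cap Q) = 0 (cover each rational by intervals whose total length is arbitrarily small). By countable subadditivity m*(I) <= m*(I cap Q) + m*(I \ Q), hence m*(I \ Q) >= m(I) = 7/4. The reverse inequality m*(I \ Q) <= m*(I) = 7/4 is trivial since (I \ Q) is a subset of I. Therefore m*(I \ Q) = 7/4.

7/4


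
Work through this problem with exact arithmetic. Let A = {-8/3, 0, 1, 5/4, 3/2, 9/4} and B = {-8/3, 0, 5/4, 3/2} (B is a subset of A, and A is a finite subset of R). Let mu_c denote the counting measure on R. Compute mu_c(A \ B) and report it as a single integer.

Counting measure assigns mu_c(E) = |E| (number of elements) when E is finite. For B subset A, A \ B is the set of elements of A not in B, so |A \ B| = |A| - |B|.
|A| = 6, |B| = 4, so mu_c(A \ B) = 6 - 4 = 2.

2


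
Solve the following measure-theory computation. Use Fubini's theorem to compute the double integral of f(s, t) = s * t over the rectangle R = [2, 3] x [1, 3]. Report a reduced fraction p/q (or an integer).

f(s, t) is a tensor product of a function of s and a function of t, and both factors are bounded continuous (hence Lebesgue integrable) on the rectangle, so Fubini's theorem applies:
  integral_R f d(m x m) = (integral_a1^b1 s ds) * (integral_a2^b2 t dt).
Inner integral in s: integral_{2}^{3} s ds = (3^2 - 2^2)/2
  = 5/2.
Inner integral in t: integral_{1}^{3} t dt = (3^2 - 1^2)/2
  = 4.
Product: (5/2) * (4) = 10.

10


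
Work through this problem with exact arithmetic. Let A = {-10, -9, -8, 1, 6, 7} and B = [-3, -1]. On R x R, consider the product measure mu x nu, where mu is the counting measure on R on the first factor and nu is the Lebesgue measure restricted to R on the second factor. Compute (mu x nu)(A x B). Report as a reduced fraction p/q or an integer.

For a measurable rectangle A x B, the product measure satisfies
  (mu x nu)(A x B) = mu(A) * nu(B).
  mu(A) = 6.
  nu(B) = 2.
  (mu x nu)(A x B) = 6 * 2 = 12.

12


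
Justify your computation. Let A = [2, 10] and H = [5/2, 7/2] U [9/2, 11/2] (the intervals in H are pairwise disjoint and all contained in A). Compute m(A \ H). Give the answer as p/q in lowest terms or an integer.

The ambient interval has length m(A) = 10 - 2 = 8.
Since the holes are disjoint and sit inside A, by finite additivity
  m(H) = sum_i (b_i - a_i), and m(A \ H) = m(A) - m(H).
Computing the hole measures:
  m(H_1) = 7/2 - 5/2 = 1.
  m(H_2) = 11/2 - 9/2 = 1.
Summed: m(H) = 1 + 1 = 2.
So m(A \ H) = 8 - 2 = 6.

6


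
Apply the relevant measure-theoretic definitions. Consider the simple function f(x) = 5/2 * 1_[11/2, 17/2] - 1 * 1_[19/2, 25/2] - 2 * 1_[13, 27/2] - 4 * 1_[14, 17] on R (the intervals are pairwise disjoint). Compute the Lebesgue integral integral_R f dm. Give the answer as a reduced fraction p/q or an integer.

For a simple function f = sum_i c_i * 1_{A_i} with disjoint A_i,
  integral f dm = sum_i c_i * m(A_i).
Lengths of the A_i:
  m(A_1) = 17/2 - 11/2 = 3.
  m(A_2) = 25/2 - 19/2 = 3.
  m(A_3) = 27/2 - 13 = 1/2.
  m(A_4) = 17 - 14 = 3.
Contributions c_i * m(A_i):
  (5/2) * (3) = 15/2.
  (-1) * (3) = -3.
  (-2) * (1/2) = -1.
  (-4) * (3) = -12.
Total: 15/2 - 3 - 1 - 12 = -17/2.

-17/2


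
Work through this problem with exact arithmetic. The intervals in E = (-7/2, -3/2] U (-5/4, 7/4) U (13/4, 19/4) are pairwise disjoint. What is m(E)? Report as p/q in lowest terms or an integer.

For pairwise disjoint intervals, m(union_i I_i) = sum_i m(I_i),
and m is invariant under swapping open/closed endpoints (single points have measure 0).
So m(E) = sum_i (b_i - a_i).
  I_1 has length -3/2 - (-7/2) = 2.
  I_2 has length 7/4 - (-5/4) = 3.
  I_3 has length 19/4 - 13/4 = 3/2.
Summing:
  m(E) = 2 + 3 + 3/2 = 13/2.

13/2


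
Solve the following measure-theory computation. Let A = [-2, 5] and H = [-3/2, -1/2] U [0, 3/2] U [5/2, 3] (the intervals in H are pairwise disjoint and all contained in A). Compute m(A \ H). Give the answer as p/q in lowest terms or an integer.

The ambient interval has length m(A) = 5 - (-2) = 7.
Since the holes are disjoint and sit inside A, by finite additivity
  m(H) = sum_i (b_i - a_i), and m(A \ H) = m(A) - m(H).
Computing the hole measures:
  m(H_1) = -1/2 - (-3/2) = 1.
  m(H_2) = 3/2 - 0 = 3/2.
  m(H_3) = 3 - 5/2 = 1/2.
Summed: m(H) = 1 + 3/2 + 1/2 = 3.
So m(A \ H) = 7 - 3 = 4.

4


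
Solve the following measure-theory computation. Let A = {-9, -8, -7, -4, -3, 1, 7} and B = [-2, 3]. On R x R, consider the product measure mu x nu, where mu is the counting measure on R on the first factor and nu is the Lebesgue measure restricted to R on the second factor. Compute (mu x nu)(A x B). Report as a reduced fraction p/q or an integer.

For a measurable rectangle A x B, the product measure satisfies
  (mu x nu)(A x B) = mu(A) * nu(B).
  mu(A) = 7.
  nu(B) = 5.
  (mu x nu)(A x B) = 7 * 5 = 35.

35


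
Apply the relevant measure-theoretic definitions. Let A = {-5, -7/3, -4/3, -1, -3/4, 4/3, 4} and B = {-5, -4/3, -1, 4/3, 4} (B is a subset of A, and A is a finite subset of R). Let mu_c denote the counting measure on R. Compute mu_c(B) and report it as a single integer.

Counting measure assigns mu_c(E) = |E| (number of elements) when E is finite.
B has 5 element(s), so mu_c(B) = 5.

5


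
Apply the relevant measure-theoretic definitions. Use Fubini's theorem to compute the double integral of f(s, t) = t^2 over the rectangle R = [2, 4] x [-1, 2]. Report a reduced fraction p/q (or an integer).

f(s, t) is a tensor product of a function of s and a function of t, and both factors are bounded continuous (hence Lebesgue integrable) on the rectangle, so Fubini's theorem applies:
  integral_R f d(m x m) = (integral_a1^b1 1 ds) * (integral_a2^b2 t^2 dt).
Inner integral in s: integral_{2}^{4} 1 ds = (4^1 - 2^1)/1
  = 2.
Inner integral in t: integral_{-1}^{2} t^2 dt = (2^3 - (-1)^3)/3
  = 3.
Product: (2) * (3) = 6.

6


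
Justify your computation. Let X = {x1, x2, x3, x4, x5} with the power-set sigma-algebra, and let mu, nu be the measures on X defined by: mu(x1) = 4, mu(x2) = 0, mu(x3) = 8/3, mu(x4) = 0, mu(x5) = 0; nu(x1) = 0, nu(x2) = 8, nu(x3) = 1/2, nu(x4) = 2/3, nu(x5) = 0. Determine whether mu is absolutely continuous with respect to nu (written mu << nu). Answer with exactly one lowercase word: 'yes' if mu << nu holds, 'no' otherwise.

mu << nu means: every nu-null measurable set is also mu-null; equivalently, for every atom x, if nu({x}) = 0 then mu({x}) = 0.
Checking each atom:
  x1: nu = 0, mu = 4 > 0 -> violates mu << nu.
  x2: nu = 8 > 0 -> no constraint.
  x3: nu = 1/2 > 0 -> no constraint.
  x4: nu = 2/3 > 0 -> no constraint.
  x5: nu = 0, mu = 0 -> consistent with mu << nu.
The atom(s) x1 violate the condition (nu = 0 but mu > 0). Therefore mu is NOT absolutely continuous w.r.t. nu.

no


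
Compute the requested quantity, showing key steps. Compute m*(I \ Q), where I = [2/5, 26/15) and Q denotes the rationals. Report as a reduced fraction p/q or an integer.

The interval I = [2/5, 26/15) has m(I) = 26/15 - 2/5 = 4/3 (endpoints are measure-zero, so open/closed/half-open agree). Write I = (I cap Q) u (I \ Q). The rationals in I are countable, so m*(I cap Q) = 0 (cover each rational by intervals whose total length is arbitrarily small). By countable subadditivity m*(I) <= m*(I cap Q) + m*(I \ Q), hence m*(I \ Q) >= m(I) = 4/3. The reverse inequality m*(I \ Q) <= m*(I) = 4/3 is trivial since (I \ Q) is a subset of I. Therefore m*(I \ Q) = 4/3.

4/3
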